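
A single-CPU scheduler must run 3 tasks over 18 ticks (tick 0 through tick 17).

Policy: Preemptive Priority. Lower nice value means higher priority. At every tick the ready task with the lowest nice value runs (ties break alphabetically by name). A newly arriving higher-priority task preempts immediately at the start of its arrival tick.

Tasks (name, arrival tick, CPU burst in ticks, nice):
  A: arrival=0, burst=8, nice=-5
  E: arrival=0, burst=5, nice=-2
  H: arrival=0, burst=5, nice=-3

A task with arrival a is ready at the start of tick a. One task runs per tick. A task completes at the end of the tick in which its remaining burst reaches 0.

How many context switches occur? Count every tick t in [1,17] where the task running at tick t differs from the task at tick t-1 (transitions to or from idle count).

context switches = 2

t=0: ready={A,E,H} → run A
t=1: ready={A,E,H} → run A
t=2: ready={A,E,H} → run A
t=3: ready={A,E,H} → run A
t=4: ready={A,E,H} → run A
t=5: ready={A,E,H} → run A
t=6: ready={A,E,H} → run A
t=7: ready={A,E,H} → run A
t=8: ready={E,H} → run H
t=9: ready={E,H} → run H
t=10: ready={E,H} → run H
t=11: ready={E,H} → run H
t=12: ready={E,H} → run H
t=13: ready={E} → run E
t=14: ready={E} → run E
t=15: ready={E} → run E
t=16: ready={E} → run E
t=17: ready={E} → run E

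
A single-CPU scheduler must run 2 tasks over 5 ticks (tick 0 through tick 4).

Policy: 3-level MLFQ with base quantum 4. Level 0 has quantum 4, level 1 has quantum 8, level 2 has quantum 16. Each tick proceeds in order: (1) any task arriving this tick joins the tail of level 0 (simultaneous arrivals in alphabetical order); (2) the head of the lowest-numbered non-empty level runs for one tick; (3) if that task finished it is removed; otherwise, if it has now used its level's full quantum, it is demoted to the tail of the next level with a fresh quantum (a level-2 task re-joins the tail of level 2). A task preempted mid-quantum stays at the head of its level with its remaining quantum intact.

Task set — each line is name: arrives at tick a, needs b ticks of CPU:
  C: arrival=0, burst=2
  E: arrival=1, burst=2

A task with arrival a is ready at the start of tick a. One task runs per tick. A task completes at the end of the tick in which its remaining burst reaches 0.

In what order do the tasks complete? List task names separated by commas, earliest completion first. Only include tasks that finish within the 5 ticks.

t=0: L0/L1/L2 = C/-/- → run C
t=1: L0/L1/L2 = CE/-/- → run C
t=2: L0/L1/L2 = E/-/- → run E
t=3: L0/L1/L2 = E/-/- → run E
t=4: (idle)

completion order = C, E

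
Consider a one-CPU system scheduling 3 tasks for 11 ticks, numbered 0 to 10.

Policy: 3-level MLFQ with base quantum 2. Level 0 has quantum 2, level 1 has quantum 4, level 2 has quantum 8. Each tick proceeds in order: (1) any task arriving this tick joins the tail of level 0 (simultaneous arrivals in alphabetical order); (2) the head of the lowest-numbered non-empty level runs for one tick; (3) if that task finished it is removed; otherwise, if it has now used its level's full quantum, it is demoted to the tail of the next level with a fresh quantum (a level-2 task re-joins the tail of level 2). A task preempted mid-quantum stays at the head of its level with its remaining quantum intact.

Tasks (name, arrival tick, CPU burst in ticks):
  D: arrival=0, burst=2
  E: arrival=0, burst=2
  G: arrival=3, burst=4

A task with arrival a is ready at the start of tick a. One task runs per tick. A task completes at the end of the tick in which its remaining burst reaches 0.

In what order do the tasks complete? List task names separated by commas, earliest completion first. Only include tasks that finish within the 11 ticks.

t=0: L0/L1/L2 = DE/-/- → run D
t=1: L0/L1/L2 = DE/-/- → run D
t=2: L0/L1/L2 = E/-/- → run E
t=3: L0/L1/L2 = EG/-/- → run E
t=4: L0/L1/L2 = G/-/- → run G
t=5: L0/L1/L2 = G/-/- → run G
t=6: L0/L1/L2 = -/G/- → run G
t=7: L0/L1/L2 = -/G/- → run G
t=8: (idle)
t=9: (idle)
t=10: (idle)

completion order = D, E, G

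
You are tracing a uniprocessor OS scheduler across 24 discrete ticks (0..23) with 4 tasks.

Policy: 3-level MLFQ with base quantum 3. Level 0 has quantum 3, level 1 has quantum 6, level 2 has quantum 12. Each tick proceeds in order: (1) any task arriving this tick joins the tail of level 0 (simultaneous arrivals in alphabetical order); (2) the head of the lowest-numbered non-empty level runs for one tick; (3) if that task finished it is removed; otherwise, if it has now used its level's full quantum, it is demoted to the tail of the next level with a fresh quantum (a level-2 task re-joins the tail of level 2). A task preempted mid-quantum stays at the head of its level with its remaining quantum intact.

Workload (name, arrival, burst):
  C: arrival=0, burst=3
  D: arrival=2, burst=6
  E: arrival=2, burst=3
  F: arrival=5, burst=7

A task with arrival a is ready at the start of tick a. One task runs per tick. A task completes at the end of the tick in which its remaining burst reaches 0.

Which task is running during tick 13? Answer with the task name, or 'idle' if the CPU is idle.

running at tick 13 = D

t=0: L0/L1/L2 = C/-/- → run C
t=1: L0/L1/L2 = C/-/- → run C
t=2: L0/L1/L2 = CDE/-/- → run C
t=3: L0/L1/L2 = DE/-/- → run D
t=4: L0/L1/L2 = DE/-/- → run D
t=5: L0/L1/L2 = DEF/-/- → run D
t=6: L0/L1/L2 = EF/D/- → run E
t=7: L0/L1/L2 = EF/D/- → run E
t=8: L0/L1/L2 = EF/D/- → run E
t=9: L0/L1/L2 = F/D/- → run F
t=10: L0/L1/L2 = F/D/- → run F
t=11: L0/L1/L2 = F/D/- → run F
t=12: L0/L1/L2 = -/DF/- → run D
t=13: L0/L1/L2 = -/DF/- → run D
t=14: L0/L1/L2 = -/DF/- → run D
t=15: L0/L1/L2 = -/F/- → run F
t=16: L0/L1/L2 = -/F/- → run F
t=17: L0/L1/L2 = -/F/- → run F
t=18: L0/L1/L2 = -/F/- → run F
t=19: (idle)
t=20: (idle)
t=21: (idle)
t=22: (idle)
t=23: (idle)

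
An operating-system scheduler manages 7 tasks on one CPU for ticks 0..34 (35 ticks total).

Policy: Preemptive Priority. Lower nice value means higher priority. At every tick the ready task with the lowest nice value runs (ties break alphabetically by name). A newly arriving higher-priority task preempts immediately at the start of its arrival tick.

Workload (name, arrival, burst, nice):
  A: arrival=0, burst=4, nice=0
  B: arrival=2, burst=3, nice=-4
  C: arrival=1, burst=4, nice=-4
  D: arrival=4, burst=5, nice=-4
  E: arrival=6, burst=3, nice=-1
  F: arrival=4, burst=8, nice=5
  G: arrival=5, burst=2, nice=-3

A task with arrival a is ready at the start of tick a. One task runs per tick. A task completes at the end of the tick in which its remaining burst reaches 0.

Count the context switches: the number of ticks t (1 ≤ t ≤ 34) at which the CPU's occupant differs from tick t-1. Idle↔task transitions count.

t=0: ready={A} → run A
t=1: ready={A,C} → run C
t=2: ready={A,B,C} → run B
t=3: ready={A,B,C} → run B
t=4: ready={A,B,C,D,F} → run B
t=5: ready={A,C,D,F,G} → run C
t=6: ready={A,C,D,E,F,G} → run C
t=7: ready={A,C,D,E,F,G} → run C
t=8: ready={A,D,E,F,G} → run D
t=9: ready={A,D,E,F,G} → run D
t=10: ready={A,D,E,F,G} → run D
t=11: ready={A,D,E,F,G} → run D
t=12: ready={A,D,E,F,G} → run D
t=13: ready={A,E,F,G} → run G
t=14: ready={A,E,F,G} → run G
t=15: ready={A,E,F} → run E
t=16: ready={A,E,F} → run E
t=17: ready={A,E,F} → run E
t=18: ready={A,F} → run A
t=19: ready={A,F} → run A
t=20: ready={A,F} → run A
t=21: ready={F} → run F
t=22: ready={F} → run F
t=23: ready={F} → run F
t=24: ready={F} → run F
t=25: ready={F} → run F
t=26: ready={F} → run F
t=27: ready={F} → run F
t=28: ready={F} → run F
t=29: (idle)
t=30: (idle)
t=31: (idle)
t=32: (idle)
t=33: (idle)
t=34: (idle)

context switches = 9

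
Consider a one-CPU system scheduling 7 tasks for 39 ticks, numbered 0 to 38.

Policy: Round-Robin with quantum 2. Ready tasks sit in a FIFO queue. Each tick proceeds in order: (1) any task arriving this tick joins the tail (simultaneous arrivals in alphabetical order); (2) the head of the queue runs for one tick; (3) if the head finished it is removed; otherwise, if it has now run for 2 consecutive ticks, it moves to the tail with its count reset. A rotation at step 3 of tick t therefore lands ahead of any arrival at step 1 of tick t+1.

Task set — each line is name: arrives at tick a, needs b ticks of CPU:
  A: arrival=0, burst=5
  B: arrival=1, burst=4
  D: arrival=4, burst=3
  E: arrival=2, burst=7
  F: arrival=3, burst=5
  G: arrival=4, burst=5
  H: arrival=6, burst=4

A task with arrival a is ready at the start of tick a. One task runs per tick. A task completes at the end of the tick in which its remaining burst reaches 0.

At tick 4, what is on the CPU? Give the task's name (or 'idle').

running at tick 4 = A

t=0: queue=[A] q_used=0 → run A
t=1: queue=[A,B] q_used=1 → run A
t=2: queue=[B,A,E] q_used=0 → run B
t=3: queue=[B,A,E,F] q_used=1 → run B
t=4: queue=[A,E,F,B,D,G] q_used=0 → run A
t=5: queue=[A,E,F,B,D,G] q_used=1 → run A
t=6: queue=[E,F,B,D,G,A,H] q_used=0 → run E
t=7: queue=[E,F,B,D,G,A,H] q_used=1 → run E
t=8: queue=[F,B,D,G,A,H,E] q_used=0 → run F
t=9: queue=[F,B,D,G,A,H,E] q_used=1 → run F
t=10: queue=[B,D,G,A,H,E,F] q_used=0 → run B
t=11: queue=[B,D,G,A,H,E,F] q_used=1 → run B
t=12: queue=[D,G,A,H,E,F] q_used=0 → run D
t=13: queue=[D,G,A,H,E,F] q_used=1 → run D
t=14: queue=[G,A,H,E,F,D] q_used=0 → run G
t=15: queue=[G,A,H,E,F,D] q_used=1 → run G
t=16: queue=[A,H,E,F,D,G] q_used=0 → run A
t=17: queue=[H,E,F,D,G] q_used=0 → run H
t=18: queue=[H,E,F,D,G] q_used=1 → run H
t=19: queue=[E,F,D,G,H] q_used=0 → run E
t=20: queue=[E,F,D,G,H] q_used=1 → run E
t=21: queue=[F,D,G,H,E] q_used=0 → run F
t=22: queue=[F,D,G,H,E] q_used=1 → run F
t=23: queue=[D,G,H,E,F] q_used=0 → run D
t=24: queue=[G,H,E,F] q_used=0 → run G
t=25: queue=[G,H,E,F] q_used=1 → run G
t=26: queue=[H,E,F,G] q_used=0 → run H
t=27: queue=[H,E,F,G] q_used=1 → run H
t=28: queue=[E,F,G] q_used=0 → run E
t=29: queue=[E,F,G] q_used=1 → run E
t=30: queue=[F,G,E] q_used=0 → run F
t=31: queue=[G,E] q_used=0 → run G
t=32: queue=[E] q_used=0 → run E
t=33: (idle)
t=34: (idle)
t=35: (idle)
t=36: (idle)
t=37: (idle)
t=38: (idle)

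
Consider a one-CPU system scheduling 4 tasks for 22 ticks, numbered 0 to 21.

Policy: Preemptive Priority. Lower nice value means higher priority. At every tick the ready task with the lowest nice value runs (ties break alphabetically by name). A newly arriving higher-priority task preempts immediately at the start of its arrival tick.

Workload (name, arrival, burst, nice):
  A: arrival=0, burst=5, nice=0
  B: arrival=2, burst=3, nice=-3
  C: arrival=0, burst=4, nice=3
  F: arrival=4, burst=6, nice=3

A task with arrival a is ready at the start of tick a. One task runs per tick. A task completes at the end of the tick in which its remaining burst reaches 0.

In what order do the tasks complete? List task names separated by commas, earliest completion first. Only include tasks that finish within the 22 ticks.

t=0: ready={A,C} → run A
t=1: ready={A,C} → run A
t=2: ready={A,B,C} → run B
t=3: ready={A,B,C} → run B
t=4: ready={A,B,C,F} → run B
t=5: ready={A,C,F} → run A
t=6: ready={A,C,F} → run A
t=7: ready={A,C,F} → run A
t=8: ready={C,F} → run C
t=9: ready={C,F} → run C
t=10: ready={C,F} → run C
t=11: ready={C,F} → run C
t=12: ready={F} → run F
t=13: ready={F} → run F
t=14: ready={F} → run F
t=15: ready={F} → run F
t=16: ready={F} → run F
t=17: ready={F} → run F
t=18: (idle)
t=19: (idle)
t=20: (idle)
t=21: (idle)

completion order = B, A, C, F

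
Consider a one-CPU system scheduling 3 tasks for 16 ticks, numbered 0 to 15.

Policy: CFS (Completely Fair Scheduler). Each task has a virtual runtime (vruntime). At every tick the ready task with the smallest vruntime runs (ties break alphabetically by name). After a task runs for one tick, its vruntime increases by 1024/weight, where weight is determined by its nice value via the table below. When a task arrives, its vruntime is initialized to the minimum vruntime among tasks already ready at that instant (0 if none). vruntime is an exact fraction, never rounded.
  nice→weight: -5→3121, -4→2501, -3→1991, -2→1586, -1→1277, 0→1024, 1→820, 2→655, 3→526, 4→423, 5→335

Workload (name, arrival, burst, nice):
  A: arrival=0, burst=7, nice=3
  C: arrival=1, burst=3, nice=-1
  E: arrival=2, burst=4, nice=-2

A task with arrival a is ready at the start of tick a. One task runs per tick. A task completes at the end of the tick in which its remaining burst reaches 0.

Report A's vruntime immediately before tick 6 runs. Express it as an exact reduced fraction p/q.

t=0: vr[A=0] → run A
t=1: vr[A=512/263 C=512/263] → run A
t=2: vr[A=1024/263 C=512/263 E=512/263] → run C
t=3: vr[A=1024/263 C=923136/335851 E=512/263] → run E
t=4: vr[A=1024/263 C=923136/335851 E=540672/208559] → run E
t=5: vr[A=1024/263 C=923136/335851 E=675328/208559] → run C
t=6: vr[A=1024/263 C=1192448/335851 E=675328/208559] → run E
t=7: vr[A=1024/263 C=1192448/335851 E=809984/208559] → run C
t=8: vr[A=1024/263 E=809984/208559] → run E
t=9: vr[A=1024/263] → run A
t=10: vr[A=1536/263] → run A
t=11: vr[A=2048/263] → run A
t=12: vr[A=2560/263] → run A
t=13: vr[A=3072/263] → run A
t=14: (idle)
t=15: (idle)

vruntime(A, start of tick 6) = 1024/263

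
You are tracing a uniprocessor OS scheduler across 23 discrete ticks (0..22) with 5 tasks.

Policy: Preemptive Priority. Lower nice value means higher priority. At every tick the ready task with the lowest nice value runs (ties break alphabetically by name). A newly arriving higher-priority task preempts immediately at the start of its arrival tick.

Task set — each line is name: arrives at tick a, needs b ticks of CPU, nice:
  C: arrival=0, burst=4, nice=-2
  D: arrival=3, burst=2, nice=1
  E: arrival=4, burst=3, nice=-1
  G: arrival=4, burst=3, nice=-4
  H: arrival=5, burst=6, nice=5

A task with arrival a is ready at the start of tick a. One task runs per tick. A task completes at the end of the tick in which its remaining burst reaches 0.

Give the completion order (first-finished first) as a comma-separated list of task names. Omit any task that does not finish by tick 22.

t=0: ready={C} → run C
t=1: ready={C} → run C
t=2: ready={C} → run C
t=3: ready={C,D} → run C
t=4: ready={D,E,G} → run G
t=5: ready={D,E,G,H} → run G
t=6: ready={D,E,G,H} → run G
t=7: ready={D,E,H} → run E
t=8: ready={D,E,H} → run E
t=9: ready={D,E,H} → run E
t=10: ready={D,H} → run D
t=11: ready={D,H} → run D
t=12: ready={H} → run H
t=13: ready={H} → run H
t=14: ready={H} → run H
t=15: ready={H} → run H
t=16: ready={H} → run H
t=17: ready={H} → run H
t=18: (idle)
t=19: (idle)
t=20: (idle)
t=21: (idle)
t=22: (idle)

completion order = C, G, E, D, H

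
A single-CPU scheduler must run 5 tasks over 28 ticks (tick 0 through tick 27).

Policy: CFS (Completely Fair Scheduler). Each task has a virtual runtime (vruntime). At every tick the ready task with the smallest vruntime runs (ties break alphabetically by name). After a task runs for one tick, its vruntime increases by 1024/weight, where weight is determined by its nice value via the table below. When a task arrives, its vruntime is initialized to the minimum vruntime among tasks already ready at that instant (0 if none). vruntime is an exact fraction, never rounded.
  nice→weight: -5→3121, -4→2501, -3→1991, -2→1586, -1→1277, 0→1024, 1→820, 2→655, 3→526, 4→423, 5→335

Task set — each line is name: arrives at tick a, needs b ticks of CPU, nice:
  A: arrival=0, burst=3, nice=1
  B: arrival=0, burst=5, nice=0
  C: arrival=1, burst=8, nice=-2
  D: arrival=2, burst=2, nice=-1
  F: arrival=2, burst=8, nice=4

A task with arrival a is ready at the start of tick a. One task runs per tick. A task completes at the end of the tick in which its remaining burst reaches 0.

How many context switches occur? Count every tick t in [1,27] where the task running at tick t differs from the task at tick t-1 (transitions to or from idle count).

context switches = 19

t=0: vr[A=0 B=0] → run A
t=1: vr[A=256/205 B=0 C=0] → run B
t=2: vr[A=256/205 B=1 C=0 D=0 F=0] → run C
t=3: vr[A=256/205 B=1 C=512/793 D=0 F=0] → run D
t=4: vr[A=256/205 B=1 C=512/793 D=1024/1277 F=0] → run F
t=5: vr[A=256/205 B=1 C=512/793 D=1024/1277 F=1024/423] → run C
t=6: vr[A=256/205 B=1 C=1024/793 D=1024/1277 F=1024/423] → run D
t=7: vr[A=256/205 B=1 C=1024/793 F=1024/423] → run B
t=8: vr[A=256/205 B=2 C=1024/793 F=1024/423] → run A
t=9: vr[A=512/205 B=2 C=1024/793 F=1024/423] → run C
t=10: vr[A=512/205 B=2 C=1536/793 F=1024/423] → run C
t=11: vr[A=512/205 B=2 C=2048/793 F=1024/423] → run B
t=12: vr[A=512/205 B=3 C=2048/793 F=1024/423] → run F
t=13: vr[A=512/205 B=3 C=2048/793 F=2048/423] → run A
t=14: vr[B=3 C=2048/793 F=2048/423] → run C
t=15: vr[B=3 C=2560/793 F=2048/423] → run B
t=16: vr[B=4 C=2560/793 F=2048/423] → run C
t=17: vr[B=4 C=3072/793 F=2048/423] → run C
t=18: vr[B=4 C=3584/793 F=2048/423] → run B
t=19: vr[C=3584/793 F=2048/423] → run C
t=20: vr[F=2048/423] → run F
t=21: vr[F=1024/141] → run F
t=22: vr[F=4096/423] → run F
t=23: vr[F=5120/423] → run F
t=24: vr[F=2048/141] → run F
t=25: vr[F=7168/423] → run F
t=26: (idle)
t=27: (idle)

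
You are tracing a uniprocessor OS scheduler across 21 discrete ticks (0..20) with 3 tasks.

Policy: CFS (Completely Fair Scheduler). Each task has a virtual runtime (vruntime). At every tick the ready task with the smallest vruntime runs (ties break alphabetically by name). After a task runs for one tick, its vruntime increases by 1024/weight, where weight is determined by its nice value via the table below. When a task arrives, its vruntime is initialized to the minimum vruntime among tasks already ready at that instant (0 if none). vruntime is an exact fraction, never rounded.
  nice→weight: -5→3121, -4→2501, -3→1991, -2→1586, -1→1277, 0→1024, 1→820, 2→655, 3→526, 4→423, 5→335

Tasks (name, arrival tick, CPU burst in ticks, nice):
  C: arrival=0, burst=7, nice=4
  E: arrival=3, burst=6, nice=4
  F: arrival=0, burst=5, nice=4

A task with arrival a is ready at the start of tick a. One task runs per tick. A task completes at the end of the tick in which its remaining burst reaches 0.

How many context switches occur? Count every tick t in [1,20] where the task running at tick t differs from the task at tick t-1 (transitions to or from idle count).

context switches = 18

t=0: vr[C=0 F=0] → run C
t=1: vr[C=1024/423 F=0] → run F
t=2: vr[C=1024/423 F=1024/423] → run C
t=3: vr[C=2048/423 E=1024/423 F=1024/423] → run E
t=4: vr[C=2048/423 E=2048/423 F=1024/423] → run F
t=5: vr[C=2048/423 E=2048/423 F=2048/423] → run C
t=6: vr[C=1024/141 E=2048/423 F=2048/423] → run E
t=7: vr[C=1024/141 E=1024/141 F=2048/423] → run F
t=8: vr[C=1024/141 E=1024/141 F=1024/141] → run C
t=9: vr[C=4096/423 E=1024/141 F=1024/141] → run E
t=10: vr[C=4096/423 E=4096/423 F=1024/141] → run F
t=11: vr[C=4096/423 E=4096/423 F=4096/423] → run C
t=12: vr[C=5120/423 E=4096/423 F=4096/423] → run E
t=13: vr[C=5120/423 E=5120/423 F=4096/423] → run F
t=14: vr[C=5120/423 E=5120/423] → run C
t=15: vr[C=2048/141 E=5120/423] → run E
t=16: vr[C=2048/141 E=2048/141] → run C
t=17: vr[E=2048/141] → run E
t=18: (idle)
t=19: (idle)
t=20: (idle)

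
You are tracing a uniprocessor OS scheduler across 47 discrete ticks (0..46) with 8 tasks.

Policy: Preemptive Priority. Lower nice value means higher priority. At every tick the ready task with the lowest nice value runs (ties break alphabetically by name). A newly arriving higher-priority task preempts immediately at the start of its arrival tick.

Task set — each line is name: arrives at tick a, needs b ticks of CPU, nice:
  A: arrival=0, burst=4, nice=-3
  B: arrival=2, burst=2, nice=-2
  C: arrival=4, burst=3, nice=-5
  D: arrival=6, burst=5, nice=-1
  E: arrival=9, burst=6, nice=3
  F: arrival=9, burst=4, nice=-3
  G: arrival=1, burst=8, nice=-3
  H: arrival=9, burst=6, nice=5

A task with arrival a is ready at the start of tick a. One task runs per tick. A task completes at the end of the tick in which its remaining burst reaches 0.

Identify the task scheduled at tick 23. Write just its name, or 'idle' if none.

running at tick 23 = D

t=0: ready={A} → run A
t=1: ready={A,G} → run A
t=2: ready={A,B,G} → run A
t=3: ready={A,B,G} → run A
t=4: ready={B,C,G} → run C
t=5: ready={B,C,G} → run C
t=6: ready={B,C,D,G} → run C
t=7: ready={B,D,G} → run G
t=8: ready={B,D,G} → run G
t=9: ready={B,D,E,F,G,H} → run F
t=10: ready={B,D,E,F,G,H} → run F
t=11: ready={B,D,E,F,G,H} → run F
t=12: ready={B,D,E,F,G,H} → run F
t=13: ready={B,D,E,G,H} → run G
t=14: ready={B,D,E,G,H} → run G
t=15: ready={B,D,E,G,H} → run G
t=16: ready={B,D,E,G,H} → run G
t=17: ready={B,D,E,G,H} → run G
t=18: ready={B,D,E,G,H} → run G
t=19: ready={B,D,E,H} → run B
t=20: ready={B,D,E,H} → run B
t=21: ready={D,E,H} → run D
t=22: ready={D,E,H} → run D
t=23: ready={D,E,H} → run D
t=24: ready={D,E,H} → run D
t=25: ready={D,E,H} → run D
t=26: ready={E,H} → run E
t=27: ready={E,H} → run E
t=28: ready={E,H} → run E
t=29: ready={E,H} → run E
t=30: ready={E,H} → run E
t=31: ready={E,H} → run E
t=32: ready={H} → run H
t=33: ready={H} → run H
t=34: ready={H} → run H
t=35: ready={H} → run H
t=36: ready={H} → run H
t=37: ready={H} → run H
t=38: (idle)
t=39: (idle)
t=40: (idle)
t=41: (idle)
t=42: (idle)
t=43: (idle)
t=44: (idle)
t=45: (idle)
t=46: (idle)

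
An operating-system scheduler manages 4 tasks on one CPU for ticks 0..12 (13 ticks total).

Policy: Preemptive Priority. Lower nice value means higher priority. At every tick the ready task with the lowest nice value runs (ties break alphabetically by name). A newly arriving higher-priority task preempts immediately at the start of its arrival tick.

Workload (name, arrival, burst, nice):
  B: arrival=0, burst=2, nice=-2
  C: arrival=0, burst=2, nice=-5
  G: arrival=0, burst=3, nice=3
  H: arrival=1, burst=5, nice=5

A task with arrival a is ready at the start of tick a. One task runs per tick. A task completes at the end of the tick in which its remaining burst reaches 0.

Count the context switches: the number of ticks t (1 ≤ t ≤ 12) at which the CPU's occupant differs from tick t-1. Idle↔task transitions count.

t=0: ready={B,C,G} → run C
t=1: ready={B,C,G,H} → run C
t=2: ready={B,G,H} → run B
t=3: ready={B,G,H} → run B
t=4: ready={G,H} → run G
t=5: ready={G,H} → run G
t=6: ready={G,H} → run G
t=7: ready={H} → run H
t=8: ready={H} → run H
t=9: ready={H} → run H
t=10: ready={H} → run H
t=11: ready={H} → run H
t=12: (idle)

context switches = 4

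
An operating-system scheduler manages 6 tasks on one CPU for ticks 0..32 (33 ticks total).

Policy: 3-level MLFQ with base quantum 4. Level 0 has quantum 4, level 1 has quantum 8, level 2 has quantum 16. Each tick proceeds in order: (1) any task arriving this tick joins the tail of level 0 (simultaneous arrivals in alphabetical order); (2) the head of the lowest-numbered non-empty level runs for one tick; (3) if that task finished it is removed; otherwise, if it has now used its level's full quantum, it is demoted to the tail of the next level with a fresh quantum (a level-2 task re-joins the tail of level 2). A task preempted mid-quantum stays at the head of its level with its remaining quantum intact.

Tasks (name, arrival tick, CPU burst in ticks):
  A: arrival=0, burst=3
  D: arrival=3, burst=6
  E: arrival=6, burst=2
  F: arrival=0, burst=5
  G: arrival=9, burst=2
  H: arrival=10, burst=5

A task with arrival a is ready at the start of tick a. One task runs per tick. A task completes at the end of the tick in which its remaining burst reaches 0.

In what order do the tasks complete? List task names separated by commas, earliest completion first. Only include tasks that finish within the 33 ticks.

t=0: L0/L1/L2 = AF/-/- → run A
t=1: L0/L1/L2 = AF/-/- → run A
t=2: L0/L1/L2 = AF/-/- → run A
t=3: L0/L1/L2 = FD/-/- → run F
t=4: L0/L1/L2 = FD/-/- → run F
t=5: L0/L1/L2 = FD/-/- → run F
t=6: L0/L1/L2 = FDE/-/- → run F
t=7: L0/L1/L2 = DE/F/- → run D
t=8: L0/L1/L2 = DE/F/- → run D
t=9: L0/L1/L2 = DEG/F/- → run D
t=10: L0/L1/L2 = DEGH/F/- → run D
t=11: L0/L1/L2 = EGH/FD/- → run E
t=12: L0/L1/L2 = EGH/FD/- → run E
t=13: L0/L1/L2 = GH/FD/- → run G
t=14: L0/L1/L2 = GH/FD/- → run G
t=15: L0/L1/L2 = H/FD/- → run H
t=16: L0/L1/L2 = H/FD/- → run H
t=17: L0/L1/L2 = H/FD/- → run H
t=18: L0/L1/L2 = H/FD/- → run H
t=19: L0/L1/L2 = -/FDH/- → run F
t=20: L0/L1/L2 = -/DH/- → run D
t=21: L0/L1/L2 = -/DH/- → run D
t=22: L0/L1/L2 = -/H/- → run H
t=23: (idle)
t=24: (idle)
t=25: (idle)
t=26: (idle)
t=27: (idle)
t=28: (idle)
t=29: (idle)
t=30: (idle)
t=31: (idle)
t=32: (idle)

completion order = A, E, G, F, D, H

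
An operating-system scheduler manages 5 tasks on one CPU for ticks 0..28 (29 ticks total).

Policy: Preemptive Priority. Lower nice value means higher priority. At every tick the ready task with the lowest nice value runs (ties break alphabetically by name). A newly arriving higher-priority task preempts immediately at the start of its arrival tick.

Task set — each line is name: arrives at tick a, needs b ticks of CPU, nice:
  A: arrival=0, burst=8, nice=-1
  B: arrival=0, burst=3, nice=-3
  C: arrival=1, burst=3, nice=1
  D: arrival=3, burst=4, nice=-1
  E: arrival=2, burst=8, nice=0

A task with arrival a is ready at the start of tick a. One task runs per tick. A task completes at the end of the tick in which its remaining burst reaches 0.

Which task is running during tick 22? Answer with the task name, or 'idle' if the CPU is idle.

running at tick 22 = E

t=0: ready={A,B} → run B
t=1: ready={A,B,C} → run B
t=2: ready={A,B,C,E} → run B
t=3: ready={A,C,D,E} → run A
t=4: ready={A,C,D,E} → run A
t=5: ready={A,C,D,E} → run A
t=6: ready={A,C,D,E} → run A
t=7: ready={A,C,D,E} → run A
t=8: ready={A,C,D,E} → run A
t=9: ready={A,C,D,E} → run A
t=10: ready={A,C,D,E} → run A
t=11: ready={C,D,E} → run D
t=12: ready={C,D,E} → run D
t=13: ready={C,D,E} → run D
t=14: ready={C,D,E} → run D
t=15: ready={C,E} → run E
t=16: ready={C,E} → run E
t=17: ready={C,E} → run E
t=18: ready={C,E} → run E
t=19: ready={C,E} → run E
t=20: ready={C,E} → run E
t=21: ready={C,E} → run E
t=22: ready={C,E} → run E
t=23: ready={C} → run C
t=24: ready={C} → run C
t=25: ready={C} → run C
t=26: (idle)
t=27: (idle)
t=28: (idle)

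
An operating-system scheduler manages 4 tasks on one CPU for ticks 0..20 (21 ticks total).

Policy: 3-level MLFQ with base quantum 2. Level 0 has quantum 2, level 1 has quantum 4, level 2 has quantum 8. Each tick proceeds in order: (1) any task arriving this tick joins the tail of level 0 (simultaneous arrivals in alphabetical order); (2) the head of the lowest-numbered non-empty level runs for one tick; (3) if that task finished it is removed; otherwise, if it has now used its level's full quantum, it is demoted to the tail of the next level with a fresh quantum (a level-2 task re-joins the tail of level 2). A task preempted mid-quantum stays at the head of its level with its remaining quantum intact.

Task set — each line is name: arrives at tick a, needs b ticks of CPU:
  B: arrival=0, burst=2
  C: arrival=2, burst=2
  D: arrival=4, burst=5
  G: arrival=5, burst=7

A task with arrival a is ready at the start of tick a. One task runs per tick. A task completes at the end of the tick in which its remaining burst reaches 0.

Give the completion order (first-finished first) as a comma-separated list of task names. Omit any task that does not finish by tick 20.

completion order = B, C, D, G

t=0: L0/L1/L2 = B/-/- → run B
t=1: L0/L1/L2 = B/-/- → run B
t=2: L0/L1/L2 = C/-/- → run C
t=3: L0/L1/L2 = C/-/- → run C
t=4: L0/L1/L2 = D/-/- → run D
t=5: L0/L1/L2 = DG/-/- → run D
t=6: L0/L1/L2 = G/D/- → run G
t=7: L0/L1/L2 = G/D/- → run G
t=8: L0/L1/L2 = -/DG/- → run D
t=9: L0/L1/L2 = -/DG/- → run D
t=10: L0/L1/L2 = -/DG/- → run D
t=11: L0/L1/L2 = -/G/- → run G
t=12: L0/L1/L2 = -/G/- → run G
t=13: L0/L1/L2 = -/G/- → run G
t=14: L0/L1/L2 = -/G/- → run G
t=15: L0/L1/L2 = -/-/G → run G
t=16: (idle)
t=17: (idle)
t=18: (idle)
t=19: (idle)
t=20: (idle)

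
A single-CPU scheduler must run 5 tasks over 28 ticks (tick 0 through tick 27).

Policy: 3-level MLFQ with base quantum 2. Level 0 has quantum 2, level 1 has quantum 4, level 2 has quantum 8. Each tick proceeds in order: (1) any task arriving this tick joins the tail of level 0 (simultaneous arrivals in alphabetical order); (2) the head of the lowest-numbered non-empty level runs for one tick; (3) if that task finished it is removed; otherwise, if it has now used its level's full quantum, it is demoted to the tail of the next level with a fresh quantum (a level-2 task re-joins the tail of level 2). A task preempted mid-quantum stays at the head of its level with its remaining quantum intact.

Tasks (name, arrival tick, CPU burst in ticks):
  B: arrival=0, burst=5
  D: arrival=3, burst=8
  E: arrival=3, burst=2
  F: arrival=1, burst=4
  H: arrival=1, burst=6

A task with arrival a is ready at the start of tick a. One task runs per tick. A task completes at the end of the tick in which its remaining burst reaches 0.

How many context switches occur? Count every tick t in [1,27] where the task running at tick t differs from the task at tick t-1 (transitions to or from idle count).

t=0: L0/L1/L2 = B/-/- → run B
t=1: L0/L1/L2 = BFH/-/- → run B
t=2: L0/L1/L2 = FH/B/- → run F
t=3: L0/L1/L2 = FHDE/B/- → run F
t=4: L0/L1/L2 = HDE/BF/- → run H
t=5: L0/L1/L2 = HDE/BF/- → run H
t=6: L0/L1/L2 = DE/BFH/- → run D
t=7: L0/L1/L2 = DE/BFH/- → run D
t=8: L0/L1/L2 = E/BFHD/- → run E
t=9: L0/L1/L2 = E/BFHD/- → run E
t=10: L0/L1/L2 = -/BFHD/- → run B
t=11: L0/L1/L2 = -/BFHD/- → run B
t=12: L0/L1/L2 = -/BFHD/- → run B
t=13: L0/L1/L2 = -/FHD/- → run F
t=14: L0/L1/L2 = -/FHD/- → run F
t=15: L0/L1/L2 = -/HD/- → run H
t=16: L0/L1/L2 = -/HD/- → run H
t=17: L0/L1/L2 = -/HD/- → run H
t=18: L0/L1/L2 = -/HD/- → run H
t=19: L0/L1/L2 = -/D/- → run D
t=20: L0/L1/L2 = -/D/- → run D
t=21: L0/L1/L2 = -/D/- → run D
t=22: L0/L1/L2 = -/D/- → run D
t=23: L0/L1/L2 = -/-/D → run D
t=24: L0/L1/L2 = -/-/D → run D
t=25: (idle)
t=26: (idle)
t=27: (idle)

context switches = 9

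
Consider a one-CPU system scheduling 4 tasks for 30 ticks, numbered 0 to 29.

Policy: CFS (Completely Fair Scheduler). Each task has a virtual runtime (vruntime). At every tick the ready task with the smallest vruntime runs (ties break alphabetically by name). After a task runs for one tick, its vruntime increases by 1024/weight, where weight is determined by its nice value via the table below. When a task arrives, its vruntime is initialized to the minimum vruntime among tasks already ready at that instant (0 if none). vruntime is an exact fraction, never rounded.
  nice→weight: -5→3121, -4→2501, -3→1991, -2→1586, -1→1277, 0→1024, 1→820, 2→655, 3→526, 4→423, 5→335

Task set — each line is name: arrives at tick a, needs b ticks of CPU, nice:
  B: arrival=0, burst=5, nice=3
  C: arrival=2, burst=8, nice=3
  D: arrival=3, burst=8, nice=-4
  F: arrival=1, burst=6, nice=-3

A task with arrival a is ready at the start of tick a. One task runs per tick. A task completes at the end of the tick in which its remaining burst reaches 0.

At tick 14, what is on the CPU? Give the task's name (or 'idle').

running at tick 14 = D

t=0: vr[B=0] → run B
t=1: vr[B=512/263 F=512/263] → run B
t=2: vr[B=1024/263 C=512/263 F=512/263] → run C
t=3: vr[B=1024/263 C=1024/263 D=512/263 F=512/263] → run D
t=4: vr[B=1024/263 C=1024/263 D=1549824/657763 F=512/263] → run F
t=5: vr[B=1024/263 C=1024/263 D=1549824/657763 F=1288704/523633] → run D
t=6: vr[B=1024/263 C=1024/263 D=1819136/657763 F=1288704/523633] → run F
t=7: vr[B=1024/263 C=1024/263 D=1819136/657763 F=1558016/523633] → run D
t=8: vr[B=1024/263 C=1024/263 D=2088448/657763 F=1558016/523633] → run F
t=9: vr[B=1024/263 C=1024/263 D=2088448/657763 F=1827328/523633] → run D
t=10: vr[B=1024/263 C=1024/263 D=2357760/657763 F=1827328/523633] → run F
t=11: vr[B=1024/263 C=1024/263 D=2357760/657763 F=2096640/523633] → run D
t=12: vr[B=1024/263 C=1024/263 D=2627072/657763 F=2096640/523633] → run B
t=13: vr[B=1536/263 C=1024/263 D=2627072/657763 F=2096640/523633] → run C
t=14: vr[B=1536/263 C=1536/263 D=2627072/657763 F=2096640/523633] → run D
t=15: vr[B=1536/263 C=1536/263 D=2896384/657763 F=2096640/523633] → run F
t=16: vr[B=1536/263 C=1536/263 D=2896384/657763 F=2365952/523633] → run D
t=17: vr[B=1536/263 C=1536/263 D=3165696/657763 F=2365952/523633] → run F
t=18: vr[B=1536/263 C=1536/263 D=3165696/657763] → run D
t=19: vr[B=1536/263 C=1536/263] → run B
t=20: vr[B=2048/263 C=1536/263] → run C
t=21: vr[B=2048/263 C=2048/263] → run B
t=22: vr[C=2048/263] → run C
t=23: vr[C=2560/263] → run C
t=24: vr[C=3072/263] → run C
t=25: vr[C=3584/263] → run C
t=26: vr[C=4096/263] → run C
t=27: (idle)
t=28: (idle)
t=29: (idle)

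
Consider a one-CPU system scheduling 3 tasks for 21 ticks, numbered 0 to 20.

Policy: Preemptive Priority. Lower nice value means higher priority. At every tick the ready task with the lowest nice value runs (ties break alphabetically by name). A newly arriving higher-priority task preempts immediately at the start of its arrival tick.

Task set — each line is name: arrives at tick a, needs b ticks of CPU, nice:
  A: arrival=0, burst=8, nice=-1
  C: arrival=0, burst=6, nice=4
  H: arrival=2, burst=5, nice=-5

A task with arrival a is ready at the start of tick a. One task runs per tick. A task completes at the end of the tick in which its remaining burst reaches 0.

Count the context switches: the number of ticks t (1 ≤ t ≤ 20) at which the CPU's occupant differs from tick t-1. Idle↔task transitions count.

t=0: ready={A,C} → run A
t=1: ready={A,C} → run A
t=2: ready={A,C,H} → run H
t=3: ready={A,C,H} → run H
t=4: ready={A,C,H} → run H
t=5: ready={A,C,H} → run H
t=6: ready={A,C,H} → run H
t=7: ready={A,C} → run A
t=8: ready={A,C} → run A
t=9: ready={A,C} → run A
t=10: ready={A,C} → run A
t=11: ready={A,C} → run A
t=12: ready={A,C} → run A
t=13: ready={C} → run C
t=14: ready={C} → run C
t=15: ready={C} → run C
t=16: ready={C} → run C
t=17: ready={C} → run C
t=18: ready={C} → run C
t=19: (idle)
t=20: (idle)

context switches = 4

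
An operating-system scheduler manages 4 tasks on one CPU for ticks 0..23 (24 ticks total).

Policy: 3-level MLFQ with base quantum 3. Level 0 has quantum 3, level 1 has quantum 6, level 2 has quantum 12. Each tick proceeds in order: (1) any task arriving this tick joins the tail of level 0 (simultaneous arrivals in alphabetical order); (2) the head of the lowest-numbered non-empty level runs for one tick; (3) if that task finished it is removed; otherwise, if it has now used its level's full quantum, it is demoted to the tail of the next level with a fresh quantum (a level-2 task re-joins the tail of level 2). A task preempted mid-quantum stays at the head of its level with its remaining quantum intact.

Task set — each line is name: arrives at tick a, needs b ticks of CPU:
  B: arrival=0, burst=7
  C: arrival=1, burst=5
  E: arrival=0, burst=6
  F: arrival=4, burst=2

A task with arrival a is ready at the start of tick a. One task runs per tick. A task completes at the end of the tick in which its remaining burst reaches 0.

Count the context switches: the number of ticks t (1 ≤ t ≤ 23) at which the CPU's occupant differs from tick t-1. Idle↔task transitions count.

t=0: L0/L1/L2 = BE/-/- → run B
t=1: L0/L1/L2 = BEC/-/- → run B
t=2: L0/L1/L2 = BEC/-/- → run B
t=3: L0/L1/L2 = EC/B/- → run E
t=4: L0/L1/L2 = ECF/B/- → run E
t=5: L0/L1/L2 = ECF/B/- → run E
t=6: L0/L1/L2 = CF/BE/- → run C
t=7: L0/L1/L2 = CF/BE/- → run C
t=8: L0/L1/L2 = CF/BE/- → run C
t=9: L0/L1/L2 = F/BEC/- → run F
t=10: L0/L1/L2 = F/BEC/- → run F
t=11: L0/L1/L2 = -/BEC/- → run B
t=12: L0/L1/L2 = -/BEC/- → run B
t=13: L0/L1/L2 = -/BEC/- → run B
t=14: L0/L1/L2 = -/BEC/- → run B
t=15: L0/L1/L2 = -/EC/- → run E
t=16: L0/L1/L2 = -/EC/- → run E
t=17: L0/L1/L2 = -/EC/- → run E
t=18: L0/L1/L2 = -/C/- → run C
t=19: L0/L1/L2 = -/C/- → run C
t=20: (idle)
t=21: (idle)
t=22: (idle)
t=23: (idle)

context switches = 7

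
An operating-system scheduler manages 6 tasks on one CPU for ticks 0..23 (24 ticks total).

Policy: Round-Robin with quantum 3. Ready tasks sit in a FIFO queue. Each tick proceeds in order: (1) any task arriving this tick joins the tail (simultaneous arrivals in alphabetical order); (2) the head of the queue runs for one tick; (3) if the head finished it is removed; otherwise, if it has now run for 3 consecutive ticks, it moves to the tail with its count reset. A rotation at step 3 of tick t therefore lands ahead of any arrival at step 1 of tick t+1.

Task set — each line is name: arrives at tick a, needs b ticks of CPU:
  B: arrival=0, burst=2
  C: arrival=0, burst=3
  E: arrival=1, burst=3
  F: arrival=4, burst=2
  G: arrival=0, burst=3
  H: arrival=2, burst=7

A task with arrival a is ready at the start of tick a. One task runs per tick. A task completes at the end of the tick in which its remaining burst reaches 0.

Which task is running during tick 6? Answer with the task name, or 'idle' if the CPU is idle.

t=0: queue=[B,C,G] q_used=0 → run B
t=1: queue=[B,C,G,E] q_used=1 → run B
t=2: queue=[C,G,E,H] q_used=0 → run C
t=3: queue=[C,G,E,H] q_used=1 → run C
t=4: queue=[C,G,E,H,F] q_used=2 → run C
t=5: queue=[G,E,H,F] q_used=0 → run G
t=6: queue=[G,E,H,F] q_used=1 → run G
t=7: queue=[G,E,H,F] q_used=2 → run G
t=8: queue=[E,H,F] q_used=0 → run E
t=9: queue=[E,H,F] q_used=1 → run E
t=10: queue=[E,H,F] q_used=2 → run E
t=11: queue=[H,F] q_used=0 → run H
t=12: queue=[H,F] q_used=1 → run H
t=13: queue=[H,F] q_used=2 → run H
t=14: queue=[F,H] q_used=0 → run F
t=15: queue=[F,H] q_used=1 → run F
t=16: queue=[H] q_used=0 → run H
t=17: queue=[H] q_used=1 → run H
t=18: queue=[H] q_used=2 → run H
t=19: queue=[H] q_used=0 → run H
t=20: (idle)
t=21: (idle)
t=22: (idle)
t=23: (idle)

running at tick 6 = G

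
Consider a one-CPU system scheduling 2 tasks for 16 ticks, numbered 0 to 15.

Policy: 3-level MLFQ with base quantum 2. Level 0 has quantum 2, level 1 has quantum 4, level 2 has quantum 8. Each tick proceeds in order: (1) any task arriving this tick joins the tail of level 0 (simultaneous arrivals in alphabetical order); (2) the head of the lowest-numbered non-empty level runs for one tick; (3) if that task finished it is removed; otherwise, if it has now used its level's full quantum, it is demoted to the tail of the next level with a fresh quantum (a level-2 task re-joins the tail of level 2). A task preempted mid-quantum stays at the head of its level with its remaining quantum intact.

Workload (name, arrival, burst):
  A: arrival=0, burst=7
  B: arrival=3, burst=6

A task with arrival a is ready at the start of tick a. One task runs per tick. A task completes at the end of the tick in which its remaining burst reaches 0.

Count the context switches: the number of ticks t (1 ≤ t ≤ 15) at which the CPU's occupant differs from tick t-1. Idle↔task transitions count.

context switches = 5

t=0: L0/L1/L2 = A/-/- → run A
t=1: L0/L1/L2 = A/-/- → run A
t=2: L0/L1/L2 = -/A/- → run A
t=3: L0/L1/L2 = B/A/- → run B
t=4: L0/L1/L2 = B/A/- → run B
t=5: L0/L1/L2 = -/AB/- → run A
t=6: L0/L1/L2 = -/AB/- → run A
t=7: L0/L1/L2 = -/AB/- → run A
t=8: L0/L1/L2 = -/B/A → run B
t=9: L0/L1/L2 = -/B/A → run B
t=10: L0/L1/L2 = -/B/A → run B
t=11: L0/L1/L2 = -/B/A → run B
t=12: L0/L1/L2 = -/-/A → run A
t=13: (idle)
t=14: (idle)
t=15: (idle)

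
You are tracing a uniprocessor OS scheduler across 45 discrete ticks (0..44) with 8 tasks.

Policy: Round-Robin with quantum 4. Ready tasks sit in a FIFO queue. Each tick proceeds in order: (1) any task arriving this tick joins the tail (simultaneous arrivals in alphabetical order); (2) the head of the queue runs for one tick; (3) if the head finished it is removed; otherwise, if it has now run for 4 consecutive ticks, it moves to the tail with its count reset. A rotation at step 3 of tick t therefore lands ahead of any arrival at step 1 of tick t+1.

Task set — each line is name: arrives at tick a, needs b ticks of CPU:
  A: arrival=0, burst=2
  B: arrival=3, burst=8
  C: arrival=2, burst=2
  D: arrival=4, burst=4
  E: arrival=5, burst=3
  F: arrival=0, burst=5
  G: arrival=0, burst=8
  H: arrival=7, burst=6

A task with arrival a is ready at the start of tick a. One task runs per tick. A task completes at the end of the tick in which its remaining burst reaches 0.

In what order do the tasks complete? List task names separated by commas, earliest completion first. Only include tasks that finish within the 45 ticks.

t=0: queue=[A,F,G] q_used=0 → run A
t=1: queue=[A,F,G] q_used=1 → run A
t=2: queue=[F,G,C] q_used=0 → run F
t=3: queue=[F,G,C,B] q_used=1 → run F
t=4: queue=[F,G,C,B,D] q_used=2 → run F
t=5: queue=[F,G,C,B,D,E] q_used=3 → run F
t=6: queue=[G,C,B,D,E,F] q_used=0 → run G
t=7: queue=[G,C,B,D,E,F,H] q_used=1 → run G
t=8: queue=[G,C,B,D,E,F,H] q_used=2 → run G
t=9: queue=[G,C,B,D,E,F,H] q_used=3 → run G
t=10: queue=[C,B,D,E,F,H,G] q_used=0 → run C
t=11: queue=[C,B,D,E,F,H,G] q_used=1 → run C
t=12: queue=[B,D,E,F,H,G] q_used=0 → run B
t=13: queue=[B,D,E,F,H,G] q_used=1 → run B
t=14: queue=[B,D,E,F,H,G] q_used=2 → run B
t=15: queue=[B,D,E,F,H,G] q_used=3 → run B
t=16: queue=[D,E,F,H,G,B] q_used=0 → run D
t=17: queue=[D,E,F,H,G,B] q_used=1 → run D
t=18: queue=[D,E,F,H,G,B] q_used=2 → run D
t=19: queue=[D,E,F,H,G,B] q_used=3 → run D
t=20: queue=[E,F,H,G,B] q_used=0 → run E
t=21: queue=[E,F,H,G,B] q_used=1 → run E
t=22: queue=[E,F,H,G,B] q_used=2 → run E
t=23: queue=[F,H,G,B] q_used=0 → run F
t=24: queue=[H,G,B] q_used=0 → run H
t=25: queue=[H,G,B] q_used=1 → run H
t=26: queue=[H,G,B] q_used=2 → run H
t=27: queue=[H,G,B] q_used=3 → run H
t=28: queue=[G,B,H] q_used=0 → run G
t=29: queue=[G,B,H] q_used=1 → run G
t=30: queue=[G,B,H] q_used=2 → run G
t=31: queue=[G,B,H] q_used=3 → run G
t=32: queue=[B,H] q_used=0 → run B
t=33: queue=[B,H] q_used=1 → run B
t=34: queue=[B,H] q_used=2 → run B
t=35: queue=[B,H] q_used=3 → run B
t=36: queue=[H] q_used=0 → run H
t=37: queue=[H] q_used=1 → run H
t=38: (idle)
t=39: (idle)
t=40: (idle)
t=41: (idle)
t=42: (idle)
t=43: (idle)
t=44: (idle)

completion order = A, C, D, E, F, G, B, H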